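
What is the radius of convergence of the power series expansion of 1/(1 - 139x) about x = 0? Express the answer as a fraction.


Expanding 1/(1 - 139x) = sum_{k>=0} 139^k x^k, the series converges when |139x| < 1, i.e., |x| < 1/139.
So the radius of convergence is 1/139 = 1/139.

1/139


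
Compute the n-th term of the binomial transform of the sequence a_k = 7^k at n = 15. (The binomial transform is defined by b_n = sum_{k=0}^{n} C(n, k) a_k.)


With a_k = 7^k, b_n = sum_{k=0}^{n} C(n, k) 7^k = (1 + 7)^n by the binomial theorem.
For n = 15: (1 + 7)^15 = 8^15 = 35184372088832.

35184372088832


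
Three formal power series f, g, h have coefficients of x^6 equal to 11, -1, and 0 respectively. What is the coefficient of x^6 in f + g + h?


Series addition is componentwise:
11 + -1 + 0
= 10

10


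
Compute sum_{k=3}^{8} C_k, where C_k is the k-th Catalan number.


C_3 through C_8: 5, 14, 42, 132, 429, 1430
Sum = 5 + 14 + 42 + 132 + 429 + 1430
= 2052

2052


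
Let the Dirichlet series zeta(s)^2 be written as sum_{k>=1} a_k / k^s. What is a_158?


The Dirichlet convolution of the constant function 1 with itself gives (1 * 1)(k) = sum_{d | k} 1 = d(k), the number of positive divisors of k.
Since zeta(s) = sum_{k>=1} 1/k^s, we have zeta(s)^2 = sum_{k>=1} d(k)/k^s, so a_k = d(k).
For k = 158: the divisors are 1, 2, 79, 158.
Count = 4.

4


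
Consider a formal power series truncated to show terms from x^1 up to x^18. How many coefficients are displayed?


From x^1 to x^18 inclusive, the count is 18 - 1 + 1 = 18.

18


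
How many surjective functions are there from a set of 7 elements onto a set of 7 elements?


By inclusion-exclusion on which target elements are missed, the number of surjections from an n-set onto a k-set is
surj(n, k) = sum_{j=0}^{k} (-1)^j C(k, j) (k - j)^n.
Equivalently surj(n, k) = k! * S(n, k), where S(n, k) is the Stirling number of the second kind.
For n = 7, k = 7:
S(7, 7) = 1, so
surj = 7! * 1 = 5040 * 1 = 5040.

5040


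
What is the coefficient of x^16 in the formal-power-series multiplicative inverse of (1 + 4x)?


The inverse is 1/(1 + 4x). Apply the geometric identity 1/(1 - y) = sum_{k>=0} y^k with y = -4x:
1/(1 + 4x) = sum_{k>=0} (-4)^k x^k.
So the coefficient of x^16 is (-4)^16 = 4294967296.

4294967296


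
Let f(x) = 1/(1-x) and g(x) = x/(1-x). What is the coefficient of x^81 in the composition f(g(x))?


First simplify the composition: f(g(x)) = 1/(1 - x/(1-x)) = (1-x)/((1-x) - x) = (1-x)/(1-2x).
Now extract the coefficient. Write (1-x)/(1-2x) = 1/(1-2x) - x/(1-2x).
The coefficient of x^n in 1/(1-2x) is 2^n, and in x/(1-2x) is 2^(n-1) (for n >= 1).
So the coefficient of x^81 is 2^81 - 2^80 = 2417851639229258349412352 - 1208925819614629174706176 = 1208925819614629174706176.

1208925819614629174706176


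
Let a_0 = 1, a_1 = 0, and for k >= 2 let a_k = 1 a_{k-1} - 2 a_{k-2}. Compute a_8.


Iterating the recurrence forward:
a_0 = 1
a_1 = 0
a_2 = 1*0 - 2*1 = -2
a_3 = 1*-2 - 2*0 = -2
a_4 = 1*-2 - 2*-2 = 2
a_5 = 1*2 - 2*-2 = 6
a_6 = 1*6 - 2*2 = 2
a_7 = 1*2 - 2*6 = -10
a_8 = 1*-10 - 2*2 = -14
So a_8 = -14.

-14


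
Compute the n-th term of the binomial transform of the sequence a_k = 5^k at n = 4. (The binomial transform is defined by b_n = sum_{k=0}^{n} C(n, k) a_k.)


With a_k = 5^k, b_n = sum_{k=0}^{n} C(n, k) 5^k = (1 + 5)^n by the binomial theorem.
For n = 4: (1 + 5)^4 = 6^4 = 1296.

1296


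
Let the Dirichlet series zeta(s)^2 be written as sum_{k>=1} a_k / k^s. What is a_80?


The Dirichlet convolution of the constant function 1 with itself gives (1 * 1)(k) = sum_{d | k} 1 = d(k), the number of positive divisors of k.
Since zeta(s) = sum_{k>=1} 1/k^s, we have zeta(s)^2 = sum_{k>=1} d(k)/k^s, so a_k = d(k).
For k = 80: the divisors are 1, 2, 4, 5, 8, 10, 16, 20, 40, 80.
Count = 10.

10


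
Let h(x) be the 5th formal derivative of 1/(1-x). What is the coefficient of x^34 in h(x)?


Differentiating 5 times: d^5/dx^5 [1/(1-x)] = 5!/(1-x)^6.
The expansion 1/(1-x)^6 = sum_{k>=0} C(k+5, 5) x^k, so the coefficient of x^n in 5!/(1-x)^6 is 5! * C(n+5, 5).
For n = 34: 120 * C(39, 5) = 120 * 575757 = 69090840

69090840


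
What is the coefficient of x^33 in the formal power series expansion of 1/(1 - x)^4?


The negative binomial / multiset identity is
1/(1 - x)^r = sum_{k>=0} C(k + r - 1, r - 1) x^k.
Here r = 4 and k = 33, so the coefficient is
C(33 + 3, 3) = C(36, 3)
= 7140

7140


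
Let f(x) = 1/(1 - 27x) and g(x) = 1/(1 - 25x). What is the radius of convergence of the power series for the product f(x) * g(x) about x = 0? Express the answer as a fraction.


The radius of 1/(1 - 27x) is 1/27 (nearest singularity at x = 1/27), and the radius of 1/(1 - 25x) is 1/25.
The product f(x)*g(x) = 1/((1 - 27x)(1 - 25x)) has singularities at both 1/27 and 1/25, so its radius of convergence is the distance to the nearest one:
min(1/27, 1/25) = 1/27.

1/27


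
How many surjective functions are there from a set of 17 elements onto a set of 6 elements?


By inclusion-exclusion on which target elements are missed, the number of surjections from an n-set onto a k-set is
surj(n, k) = sum_{j=0}^{k} (-1)^j C(k, j) (k - j)^n.
Equivalently surj(n, k) = k! * S(n, k), where S(n, k) is the Stirling number of the second kind.
For n = 17, k = 6:
S(17, 6) = 17505749898, so
surj = 6! * 17505749898 = 720 * 17505749898 = 12604139926560.

12604139926560


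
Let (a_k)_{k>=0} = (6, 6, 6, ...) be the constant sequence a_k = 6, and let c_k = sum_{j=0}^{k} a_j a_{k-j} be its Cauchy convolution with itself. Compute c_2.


Since a_j = 6 for all j >= 0, the convolution sum becomes
c_k = sum_{j=0}^{k} 6 * 6 = 36 * (k + 1).
Equivalently, the generating function of (a_k) is 6/(1 - x) and its square is 36/(1 - x)^2 = sum_{k>=0} 36(k + 1) x^k.
For k = 2: 36 * 3 = 108.

108


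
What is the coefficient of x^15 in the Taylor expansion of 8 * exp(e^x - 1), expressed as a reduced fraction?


exp(e^x - 1) = sum_{k>=0} Bell_k x^k / k!, where Bell_k is the k-th Bell number.
So the coefficient of x^15 is 8 * Bell_15 / 15!.
Computing: Bell_15 = 1382958545 and 15! = 1307674368000, giving
8 * 1382958545/1307674368000 = 276591709/32691859200.

276591709/32691859200


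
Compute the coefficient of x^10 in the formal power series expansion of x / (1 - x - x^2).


Let f(x) = sum_{k>=0} a_k x^k. Multiplying f(x) * (1 - x - x^2) = x and matching coefficients gives a_0 = 0, a_1 = 1, and a_k = a_{k-1} + a_{k-2} for k >= 2. These are the Fibonacci numbers F_k.
Iterating from F_0 = 0, F_1 = 1:
F_0=0, F_1=1, F_2=1, F_3=2, F_4=3, F_5=5, F_6=8, F_7=13, F_8=21, F_9=34, ...
F_10 = 55.

55


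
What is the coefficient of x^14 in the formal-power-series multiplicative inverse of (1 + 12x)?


The inverse is 1/(1 + 12x). Apply the geometric identity 1/(1 - y) = sum_{k>=0} y^k with y = -12x:
1/(1 + 12x) = sum_{k>=0} (-12)^k x^k.
So the coefficient of x^14 is (-12)^14 = 1283918464548864.

1283918464548864


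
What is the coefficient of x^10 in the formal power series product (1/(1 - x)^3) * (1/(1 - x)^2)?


Combine the factors: (1/(1 - x)^3) * (1/(1 - x)^2) = 1/(1 - x)^5.
Then use 1/(1 - x)^r = sum_{k>=0} C(k + r - 1, r - 1) x^k with r = 5 and k = 10:
C(14, 4) = 1001.

1001


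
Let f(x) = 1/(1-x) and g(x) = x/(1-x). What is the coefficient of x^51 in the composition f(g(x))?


First simplify the composition: f(g(x)) = 1/(1 - x/(1-x)) = (1-x)/((1-x) - x) = (1-x)/(1-2x).
Now extract the coefficient. Write (1-x)/(1-2x) = 1/(1-2x) - x/(1-2x).
The coefficient of x^n in 1/(1-2x) is 2^n, and in x/(1-2x) is 2^(n-1) (for n >= 1).
So the coefficient of x^51 is 2^51 - 2^50 = 2251799813685248 - 1125899906842624 = 1125899906842624.

1125899906842624


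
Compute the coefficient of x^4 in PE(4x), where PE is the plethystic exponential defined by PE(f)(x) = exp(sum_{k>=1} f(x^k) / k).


With f(x) = 4x, the exponent is sum_{k>=1} 4 x^k / k = 4 * (-ln(1 - x)). Exponentiating:
PE(4x) = exp(-4 ln(1 - x)) = 1/(1 - x)^4.
By the negative binomial expansion, [x^n] 1/(1 - x)^4 = C(n + 3, 3).
For n = 4: C(7, 3) = 35.

35


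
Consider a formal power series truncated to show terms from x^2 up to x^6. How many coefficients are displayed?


From x^2 to x^6 inclusive, the count is 6 - 2 + 1 = 5.

5


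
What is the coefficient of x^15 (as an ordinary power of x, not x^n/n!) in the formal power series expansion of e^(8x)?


The exponential series is e^y = sum_{k>=0} y^k / k!. Substituting y = 8x gives
e^(8x) = sum_{k>=0} 8^k x^k / k!.
So the coefficient of x^n is a^n/n! with a = 8, n = 15:
8^15 / 15! = 35184372088832/1307674368000 = 17179869184/638512875

17179869184/638512875


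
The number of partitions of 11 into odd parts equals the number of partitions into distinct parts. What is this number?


Computing partitions of 11 into odd parts (1, 3, 5, ...):
Using the generating function prod_{k>=0} 1/(1-x^(2k+1)),
the count is 12

12


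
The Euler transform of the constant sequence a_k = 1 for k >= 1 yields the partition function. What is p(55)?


The Euler transform converts the sequence a_k = 1 into the number of integer partitions.
Using the recurrence or dynamic programming:
p(55) = 451276

451276


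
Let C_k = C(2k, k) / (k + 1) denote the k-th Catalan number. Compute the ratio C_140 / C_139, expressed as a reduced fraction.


Using C_k = (2k)! / (k! (k+1)!), the ratio C_{k+1}/C_k simplifies to
C_{k+1}/C_k = [(2k+2)! / ((k+1)! (k+2)!)] * [k! (k+1)! / (2k)!]
 = (2k+2)(2k+1) / ((k+1)(k+2)) = 2(2k+1) / (k+2).
For k = 139: 2(2*139 + 1) / (139 + 2) = 558/141 = 186/47.

186/47


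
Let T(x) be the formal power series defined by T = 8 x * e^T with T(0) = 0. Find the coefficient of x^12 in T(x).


Apply the Lagrange inversion formula: if T = 8 x * phi(T) with phi(t) = e^t, then
[x^n] T = 8^n * (1/n) [t^(n-1)] phi(t)^n = 8^n * (1/n) [t^(n-1)] e^(n t) = 8^n * (1/n) * n^(n-1) / (n-1)! = 8^n * n^(n-1) / n!.
When c = 1 this is the Cayley count of rooted labeled trees on n vertices, divided by n!.
For n = 12: 8^12 * 12^11 / 12! = 68719476736 * 743008370688/479001600 = 205195258022068224/1925.

205195258022068224/1925


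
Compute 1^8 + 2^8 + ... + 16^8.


This power sum has a closed form given by Faulhaber's formula
sum_{k=1}^{m} k^p = (1 / (p + 1)) * sum_{j=0}^{p} C(p + 1, j) B_j m^(p + 1 - j),
but for small m direct computation is fastest:
1 + 256 + 6561 + 65536 + 390625 + 1679616 + 5764801 + 16777216 + 43046721 + 100000000 + 214358881 + 429981696 + 815730721 + 1475789056 + 2562890625 + 4294967296 = 9961449608.

9961449608


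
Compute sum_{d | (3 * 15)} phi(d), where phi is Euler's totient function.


First, 3 * 15 = 45. One classical identity is sum_{d | n} phi(d) = n (each k in [1, n] has a unique gcd with n, and among the k's with gcd(k, n) = n/d there are phi(d) of them). So the sum equals 45. We also verify directly:
Divisors of 45: 1, 3, 5, 9, 15, 45.
phi values: 1, 2, 4, 6, 8, 24.
Sum = 45.

45


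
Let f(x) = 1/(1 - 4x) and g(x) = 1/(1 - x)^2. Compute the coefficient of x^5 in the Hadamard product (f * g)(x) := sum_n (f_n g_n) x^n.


f has coefficients f_k = 4^k. For g = 1/(1 - x)^2 the coefficient is g_k = C(k + 1, 1) = k + 1. The Hadamard coefficient is (f * g)_k = 4^k * (k + 1).
For k = 5: 4^5 * 6 = 1024 * 6 = 6144.

6144


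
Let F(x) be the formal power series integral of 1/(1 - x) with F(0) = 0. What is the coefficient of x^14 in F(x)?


1/(1 - x) = sum_{k>=0} x^k. Integrating termwise and using F(0) = 0 gives
F(x) = sum_{k>=0} x^(k+1) / (k+1) = sum_{m>=1} x^m / m = -ln(1 - x).
So the coefficient of x^14 is 1/14 = 1/14.

1/14


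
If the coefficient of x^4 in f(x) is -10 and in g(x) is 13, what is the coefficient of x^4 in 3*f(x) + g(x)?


Scalar multiplication scales coefficients: 3 * -10 = -30.
Then add the g coefficient: -30 + 13
= -17

-17


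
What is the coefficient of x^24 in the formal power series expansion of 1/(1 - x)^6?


The negative binomial / multiset identity is
1/(1 - x)^r = sum_{k>=0} C(k + r - 1, r - 1) x^k.
Here r = 6 and k = 24, so the coefficient is
C(24 + 5, 5) = C(29, 5)
= 118755

118755


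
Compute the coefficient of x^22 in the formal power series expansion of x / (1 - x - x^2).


Let f(x) = sum_{k>=0} a_k x^k. Multiplying f(x) * (1 - x - x^2) = x and matching coefficients gives a_0 = 0, a_1 = 1, and a_k = a_{k-1} + a_{k-2} for k >= 2. These are the Fibonacci numbers F_k.
Iterating from F_0 = 0, F_1 = 1:
F_0=0, F_1=1, F_2=1, F_3=2, F_4=3, F_5=5, F_6=8, F_7=13, F_8=21, F_9=34, ...
F_22 = 17711.

17711


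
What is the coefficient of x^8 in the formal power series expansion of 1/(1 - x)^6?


The expansion 1/(1 - x)^r = sum_{k>=0} C(k + r - 1, r - 1) x^k follows from the multiset / negative-binomial theorem (or from repeated differentiation of the geometric series).
For r = 6 and k = 8:
C(13, 5) = 6227020800 / (120 * 40320) = 1287.

1287


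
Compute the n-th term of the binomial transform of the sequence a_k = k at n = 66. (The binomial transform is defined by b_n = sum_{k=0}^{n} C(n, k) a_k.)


With a_k = k, b_n = sum_{k=0}^{n} C(n, k) k. Using k * C(n, k) = n * C(n-1, k-1) gives b_n = n * sum_{k>=1} C(n-1, k-1) = n * 2^(n-1).
For n = 66: 66 * 2^65 = 66 * 36893488147419103232 = 2434970217729660813312.

2434970217729660813312


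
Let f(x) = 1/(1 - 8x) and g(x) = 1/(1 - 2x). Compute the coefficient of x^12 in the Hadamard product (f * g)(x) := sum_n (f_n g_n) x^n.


f has coefficients f_k = 8^k and g has coefficients g_k = 2^k, so the Hadamard product has coefficient (f*g)_k = 8^k * 2^k = 16^k.
For k = 12: 16^12 = 281474976710656.

281474976710656


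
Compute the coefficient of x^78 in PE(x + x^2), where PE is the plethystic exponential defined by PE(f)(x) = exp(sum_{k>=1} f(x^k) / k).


With f(x) = x + x^2, the exponent is sum_{k>=1} (x^k + x^(2k)) / k = -ln(1 - x) - ln(1 - x^2). Exponentiating:
PE(x + x^2) = 1 / ((1 - x)(1 - x^2)).
This is the generating function for partitions of n into parts of size 1 or 2. The number of 2's can be any j in 0..39, and the rest are 1's, so
[x^78] = floor(78/2) + 1 = 40.

40


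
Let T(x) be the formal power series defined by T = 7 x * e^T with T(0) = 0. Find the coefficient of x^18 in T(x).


Apply the Lagrange inversion formula: if T = 7 x * phi(T) with phi(t) = e^t, then
[x^n] T = 7^n * (1/n) [t^(n-1)] phi(t)^n = 7^n * (1/n) [t^(n-1)] e^(n t) = 7^n * (1/n) * n^(n-1) / (n-1)! = 7^n * n^(n-1) / n!.
When c = 1 this is the Cayley count of rooted labeled trees on n vertices, divided by n!.
For n = 18: 7^18 * 18^17 / 18! = 1628413597910449 * 2185911559738696531968/6402373705728000 = 168947301180197983304053458/303875.

168947301180197983304053458/303875


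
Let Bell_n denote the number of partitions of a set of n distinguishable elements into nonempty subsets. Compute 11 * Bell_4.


Bell_4 can be computed from the Bell triangle or from Dobinski's identity Bell_n = (1/e) * sum_{k>=0} k^n / k!.
Computing Bell_4 = 15.
Then 11 * 15 = 165.

165


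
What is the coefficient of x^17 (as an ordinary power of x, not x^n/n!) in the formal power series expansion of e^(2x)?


The exponential series is e^y = sum_{k>=0} y^k / k!. Substituting y = 2x gives
e^(2x) = sum_{k>=0} 2^k x^k / k!.
So the coefficient of x^n is a^n/n! with a = 2, n = 17:
2^17 / 17! = 131072/355687428096000 = 4/10854718875

4/10854718875


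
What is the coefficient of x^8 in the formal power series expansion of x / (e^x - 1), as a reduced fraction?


The exponential generating function for Bernoulli numbers is
x / (e^x - 1) = sum_{k>=0} B_k x^k / k!.
So the coefficient of x^8 in x / (e^x - 1) is B_8 / 8!.
Computing: B_8 = -1/30, 8! = 40320, giving
-1/30 / 40320 = -1/1209600.

-1/1209600


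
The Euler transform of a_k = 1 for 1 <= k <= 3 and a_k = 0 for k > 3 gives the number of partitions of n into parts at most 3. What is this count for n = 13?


Partitions of 13 into parts at most 3:
Using generating function (1-x)^(-1)(1-x^2)^(-1)(1-x^3)^(-1),
the coefficient of x^13 = 21

21


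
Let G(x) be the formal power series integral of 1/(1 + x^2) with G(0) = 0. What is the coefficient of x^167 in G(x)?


1/(1 + x^2) = sum_{j>=0} (-1)^j x^(2j). Integrating termwise with G(0) = 0:
G(x) = sum_{j>=0} (-1)^j x^(2j+1) / (2j+1) = arctan(x).
Only odd powers are nonzero. For x^167 write 167 = 2*83 + 1, giving
(-1)^83 / 167 = -1/167 = -1/167.

-1/167


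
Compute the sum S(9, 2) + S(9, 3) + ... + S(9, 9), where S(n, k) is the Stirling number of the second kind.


By definition, S(n, k) counts partitions of an n-set into exactly k nonempty blocks.
Computing row n = 9 for k = 2..9:
S(9, k): 255, 3025, 7770, 6951, 2646, 462, 36, 1
Sum = 21146.

21146


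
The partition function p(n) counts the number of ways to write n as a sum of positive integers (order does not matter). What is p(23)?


Using the generating function prod_{k>=1} 1/(1-x^k), we compute p(23).
By dynamic programming over parts 1 through 23:
p(23) = 1255

1255


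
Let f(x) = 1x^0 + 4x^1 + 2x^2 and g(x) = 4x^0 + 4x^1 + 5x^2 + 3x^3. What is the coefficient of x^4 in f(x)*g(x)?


Cauchy product at x^4:
4*3 + 2*5
= 22

22


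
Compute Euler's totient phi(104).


phi(n) counts integers in [1, n] coprime to n. Using the multiplicative formula phi(n) = n * prod_{p | n} (1 - 1/p):
104 = 2^3 * 13, so
phi(104) = 104 * (1 - 1/2) * (1 - 1/13) = 48.

48


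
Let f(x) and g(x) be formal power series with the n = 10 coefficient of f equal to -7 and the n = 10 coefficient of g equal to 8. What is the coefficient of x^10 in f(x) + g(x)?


Addition of formal power series is termwise.
The coefficient of x^10 in f + g = -7 + 8
= 1

1


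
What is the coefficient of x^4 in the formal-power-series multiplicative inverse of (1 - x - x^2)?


Let the inverse be f(x) = sum_{k>=0} a_k x^k. From f(x) * (1 - x - x^2) = 1 and matching coefficients:
 x^0: a_0 = 1.
 x^1: a_1 - a_0 = 0, so a_1 = 1.
 x^k (k >= 2): a_k - a_{k-1} - a_{k-2} = 0, i.e. a_k = a_{k-1} + a_{k-2}.
This is the Fibonacci-type recurrence shifted so that a_0 = a_1 = 1.
Iterating: a_0=1, a_1=1, a_2=2, a_3=3, a_4=5
a_4 = 5.

5


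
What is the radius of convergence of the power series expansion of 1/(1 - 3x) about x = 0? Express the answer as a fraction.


Expanding 1/(1 - 3x) = sum_{k>=0} 3^k x^k, the series converges when |3x| < 1, i.e., |x| < 1/3.
So the radius of convergence is 1/3 = 1/3.

1/3


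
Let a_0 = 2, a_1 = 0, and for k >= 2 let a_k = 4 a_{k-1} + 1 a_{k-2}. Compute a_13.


Iterating the recurrence forward:
a_0 = 2
a_1 = 0
a_2 = 4*0 + 1*2 = 2
a_3 = 4*2 + 1*0 = 8
a_4 = 4*8 + 1*2 = 34
a_5 = 4*34 + 1*8 = 144
a_6 = 4*144 + 1*34 = 610
a_7 = 4*610 + 1*144 = 2584
a_8 = 4*2584 + 1*610 = 10946
a_9 = 4*10946 + 1*2584 = 46368
a_10 = 4*46368 + 1*10946 = 196418
a_11 = 4*196418 + 1*46368 = 832040
a_12 = 4*832040 + 1*196418 = 3524578
a_13 = 4*3524578 + 1*832040 = 14930352
So a_13 = 14930352.

14930352


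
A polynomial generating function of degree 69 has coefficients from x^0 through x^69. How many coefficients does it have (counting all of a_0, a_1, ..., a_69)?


A polynomial of degree 69 takes the form a_0 + a_1 x + ... + a_69 x^69.
The number of coefficients is 69 + 1 = 70.

70


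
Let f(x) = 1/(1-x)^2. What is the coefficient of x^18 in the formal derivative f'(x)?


Differentiate: d/dx [ 1/(1-x)^r ] = r / (1-x)^(r+1).
Here r = 2, so f'(x) = 2 / (1-x)^3.
The expansion of 1/(1-x)^(r+1) has coefficient of x^n equal to C(n+r, r).
So the coefficient of x^18 in f'(x) is
2 * C(20, 2) = 2 * 190 = 380

380


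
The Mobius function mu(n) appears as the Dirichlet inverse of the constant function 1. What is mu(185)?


185 = 5 * 37 (all distinct primes).
mu(185) = (-1)^2 = 1

1


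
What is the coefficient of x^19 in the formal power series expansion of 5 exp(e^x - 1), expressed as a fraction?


exp(e^x - 1) is the exponential generating function for the Bell numbers Bell_k: exp(e^x - 1) = sum_{k>=0} Bell_k x^k / k!.
So the coefficient of x^19 in 5 exp(e^x - 1) is 5 Bell_19 / 19!.
Computing: Bell_19 = 5832742205057 and 19! = 121645100408832000, giving
5 * 5832742205057/121645100408832000 = 5832742205057/24329020081766400.

5832742205057/24329020081766400


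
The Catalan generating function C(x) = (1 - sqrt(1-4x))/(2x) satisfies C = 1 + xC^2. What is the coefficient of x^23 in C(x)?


Substituting x -> x scales the n-th coefficient by 1, so [x^23] C(x) = C_23.
C_23 = C(2*23, 23)/(24) = 8233430727600/24 = 343059613650.
= 343059613650.

343059613650


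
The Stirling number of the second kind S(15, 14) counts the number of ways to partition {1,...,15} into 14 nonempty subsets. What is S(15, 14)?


Using the explicit formula S(n,k) = (1/k!) sum_{j=0}^{k} (-1)^(k-j) C(k,j) j^n:
S(15, 14) = 105
Equivalently, S(n,k) is n! times the coefficient of x^n in the EGF (e^x - 1)^k / k!.

105


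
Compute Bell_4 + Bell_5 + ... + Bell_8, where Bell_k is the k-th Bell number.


Recall Bell_k counts set partitions of a k-set (with Bell_0 = 1 by convention).
Bell_4 through Bell_8: 15, 52, 203, 877, 4140
Sum = 15 + 52 + 203 + 877 + 4140 = 5287.

5287


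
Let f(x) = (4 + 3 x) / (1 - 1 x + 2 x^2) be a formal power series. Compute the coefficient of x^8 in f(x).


Write f(x) = sum_{k>=0} a_k x^k. Multiplying both sides by 1 - 1 x + 2 x^2 gives
(1 - 1 x + 2 x^2) sum_{k>=0} a_k x^k = 4 + 3 x.
Matching coefficients:
 x^0: a_0 = 4
 x^1: a_1 - 1 a_0 = 3  =>  a_1 = 1*4 + 3 = 7
 x^k (k >= 2): a_k = 1 a_{k-1} - 2 a_{k-2}.
Iterating: a_2 = -1, a_3 = -15, a_4 = -13, a_5 = 17, a_6 = 43, a_7 = 9, a_8 = -77.
So the coefficient of x^8 is -77.

-77


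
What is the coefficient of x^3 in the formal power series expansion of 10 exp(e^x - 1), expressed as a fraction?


exp(e^x - 1) is the exponential generating function for the Bell numbers Bell_k: exp(e^x - 1) = sum_{k>=0} Bell_k x^k / k!.
So the coefficient of x^3 in 10 exp(e^x - 1) is 10 Bell_3 / 3!.
Computing: Bell_3 = 5 and 3! = 6, giving
10 * 5/6 = 25/3.

25/3


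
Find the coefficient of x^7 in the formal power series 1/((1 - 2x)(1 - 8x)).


By partial fractions or Cauchy convolution:
The coefficient equals sum_{k=0}^{7} 2^k * 8^(7-k).
= 2796160

2796160


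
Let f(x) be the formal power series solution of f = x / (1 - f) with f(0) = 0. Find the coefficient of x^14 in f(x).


Apply Lagrange inversion: f = x * phi(f) with phi(t) = 1/(1 - t), so
[x^n] f = (1/n) [t^(n-1)] phi(t)^n = (1/n) [t^(n-1)] (1 - t)^(-n) = (1/n) C(2n - 2, n - 1) = C_{n-1}.
For n = 14: C_13 = C(26, 13) / 14 = 10400600/14 = 742900 = 742900.

742900


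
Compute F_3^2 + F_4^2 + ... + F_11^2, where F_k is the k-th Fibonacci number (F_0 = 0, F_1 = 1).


There is a standard identity sum_{k=0}^{N} F_k^2 = F_N * F_{N+1} (proved inductively from the telescoping relation F_k^2 = F_k F_{k+1} - F_{k-1} F_k). Then
sum_{k=3}^{11} F_k^2 = F_11 F_12 - F_2 F_3.
Computing: F_11 = 89, F_12 = 144, F_2 = 1, F_3 = 2.
Sum = 89 * 144 - 1 * 2 = 12814.

12814


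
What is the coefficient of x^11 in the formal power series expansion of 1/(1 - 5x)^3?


The general identity 1/(1 - c x)^r = sum_{k>=0} c^k C(k + r - 1, r - 1) x^k follows by substituting y = c x into 1/(1 - y)^r = sum_{k>=0} C(k + r - 1, r - 1) y^k.
For c = 5, r = 3, k = 11:
5^11 * C(13, 2) = 48828125 * 78 = 3808593750.

3808593750


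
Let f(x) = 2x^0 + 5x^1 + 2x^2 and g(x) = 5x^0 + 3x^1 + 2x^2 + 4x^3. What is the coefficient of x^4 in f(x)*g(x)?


Cauchy product at x^4:
5*4 + 2*2
= 24

24


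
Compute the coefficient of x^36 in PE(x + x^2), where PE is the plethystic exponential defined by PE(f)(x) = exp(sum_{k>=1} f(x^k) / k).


With f(x) = x + x^2, the exponent is sum_{k>=1} (x^k + x^(2k)) / k = -ln(1 - x) - ln(1 - x^2). Exponentiating:
PE(x + x^2) = 1 / ((1 - x)(1 - x^2)).
This is the generating function for partitions of n into parts of size 1 or 2. The number of 2's can be any j in 0..18, and the rest are 1's, so
[x^36] = floor(36/2) + 1 = 19.

19


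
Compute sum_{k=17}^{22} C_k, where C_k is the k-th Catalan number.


C_17 through C_22: 129644790, 477638700, 1767263190, 6564120420, 24466267020, 91482563640
Sum = 129644790 + 477638700 + 1767263190 + 6564120420 + 24466267020 + 91482563640
= 124887497760

124887497760


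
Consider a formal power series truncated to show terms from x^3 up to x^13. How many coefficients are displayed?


From x^3 to x^13 inclusive, the count is 13 - 3 + 1 = 11.

11


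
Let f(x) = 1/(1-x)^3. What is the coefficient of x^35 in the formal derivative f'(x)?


Differentiate: d/dx [ 1/(1-x)^r ] = r / (1-x)^(r+1).
Here r = 3, so f'(x) = 3 / (1-x)^4.
The expansion of 1/(1-x)^(r+1) has coefficient of x^n equal to C(n+r, r).
So the coefficient of x^35 in f'(x) is
3 * C(38, 3) = 3 * 8436 = 25308

25308


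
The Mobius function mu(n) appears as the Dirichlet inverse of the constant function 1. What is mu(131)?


131 = 131 (all distinct primes).
mu(131) = (-1)^1 = -1

-1


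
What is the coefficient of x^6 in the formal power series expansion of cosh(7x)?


The Maclaurin series is cosh(t) = sum_{m>=0} t^(2m) / (2m)!, so substituting t = 7x, only even powers of x are nonzero, with coefficient of x^(2m) equal to 7^(2m) / (2m)!.
For x^6 the coefficient is 7^6/6! = 117649/720 = 117649/720.

117649/720


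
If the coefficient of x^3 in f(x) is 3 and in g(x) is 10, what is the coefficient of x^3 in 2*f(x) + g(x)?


Scalar multiplication scales coefficients: 2 * 3 = 6.
Then add the g coefficient: 6 + 10
= 16

16


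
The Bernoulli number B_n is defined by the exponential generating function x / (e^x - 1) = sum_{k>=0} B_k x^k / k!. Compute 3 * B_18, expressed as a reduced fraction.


Bernoulli numbers can also be computed recursively via B_0 = 1 and sum_{j=0}^{m} C(m+1, j) B_j = 0 for m >= 1. Odd-index Bernoulli numbers vanish for k >= 3.
Computing B_18 = 43867/798, so 3 * B_18 = 3 * 43867/798 = 43867/266.

43867/266


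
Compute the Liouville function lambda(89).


The Liouville function is lambda(k) = (-1)^Omega(k), where Omega(k) counts the prime factors of k with multiplicity.
Factoring: 89 = 89, so Omega(89) = 1.
lambda(89) = (-1)^1 = -1.

-1


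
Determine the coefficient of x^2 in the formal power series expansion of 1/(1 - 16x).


The geometric series identity gives 1/(1 - c x) = sum_{k>=0} c^k x^k, so the coefficient of x^k is c^k.
Here c = 16 and k = 2.
Computing: 16^2 = 256

256


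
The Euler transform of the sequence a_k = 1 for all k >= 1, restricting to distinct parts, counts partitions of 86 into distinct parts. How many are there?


Partitions of 86 into distinct parts can be computed via generating function.
Product (1+x)(1+x^2)(1+x^3)...
The coefficient of x^86 = 133184

133184


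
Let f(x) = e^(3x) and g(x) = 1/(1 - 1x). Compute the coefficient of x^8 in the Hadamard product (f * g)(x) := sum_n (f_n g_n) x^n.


Expanding: f_k = 3^k/k! (from e^(3x)) and g_k = 1^k (from 1/(1 - 1x)). So the Hadamard coefficient (f * g)_k = 3^k 1^k / k! = (3)^k / k!.
For k = 8: 3^8/8! = 6561/40320 = 729/4480.

729/4480


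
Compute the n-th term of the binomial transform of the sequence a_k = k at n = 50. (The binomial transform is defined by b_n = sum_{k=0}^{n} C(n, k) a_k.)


With a_k = k, b_n = sum_{k=0}^{n} C(n, k) k. Using k * C(n, k) = n * C(n-1, k-1) gives b_n = n * sum_{k>=1} C(n-1, k-1) = n * 2^(n-1).
For n = 50: 50 * 2^49 = 50 * 562949953421312 = 28147497671065600.

28147497671065600


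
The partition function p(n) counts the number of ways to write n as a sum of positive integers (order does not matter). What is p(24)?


Using the generating function prod_{k>=1} 1/(1-x^k), we compute p(24).
By dynamic programming over parts 1 through 24:
p(24) = 1575

1575


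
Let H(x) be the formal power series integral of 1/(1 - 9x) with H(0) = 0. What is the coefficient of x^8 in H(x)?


1/(1 - 9x) = sum_{k>=0} 9^k x^k. Integrating termwise with H(0) = 0:
H(x) = sum_{k>=0} 9^k x^(k+1) / (k+1) = sum_{m>=1} 9^(m-1) x^m / m.
For m = 8: 9^7/8 = 4782969/8 = 4782969/8.

4782969/8


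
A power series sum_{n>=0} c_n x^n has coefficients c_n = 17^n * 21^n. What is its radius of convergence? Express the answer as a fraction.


By the root test (Cauchy-Hadamard), the radius is R = 1 / limsup_n |c_n|^(1/n).
Here |c_n|^(1/n) = (17^n * 21^n)^(1/n) = 17 * 21 = 357 for all n.
So R = 1/357 = 1/357.

1/357


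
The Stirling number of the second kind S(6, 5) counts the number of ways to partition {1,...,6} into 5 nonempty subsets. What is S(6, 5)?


Using the explicit formula S(n,k) = (1/k!) sum_{j=0}^{k} (-1)^(k-j) C(k,j) j^n:
S(6, 5) = 15
Equivalently, S(n,k) is n! times the coefficient of x^n in the EGF (e^x - 1)^k / k!.

15


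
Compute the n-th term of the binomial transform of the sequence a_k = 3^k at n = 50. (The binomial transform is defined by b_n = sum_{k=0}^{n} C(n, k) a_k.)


With a_k = 3^k, b_n = sum_{k=0}^{n} C(n, k) 3^k = (1 + 3)^n by the binomial theorem.
For n = 50: (1 + 3)^50 = 4^50 = 1267650600228229401496703205376.

1267650600228229401496703205376


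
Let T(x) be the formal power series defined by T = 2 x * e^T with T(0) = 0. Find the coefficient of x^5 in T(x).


Apply the Lagrange inversion formula: if T = 2 x * phi(T) with phi(t) = e^t, then
[x^n] T = 2^n * (1/n) [t^(n-1)] phi(t)^n = 2^n * (1/n) [t^(n-1)] e^(n t) = 2^n * (1/n) * n^(n-1) / (n-1)! = 2^n * n^(n-1) / n!.
When c = 1 this is the Cayley count of rooted labeled trees on n vertices, divided by n!.
For n = 5: 2^5 * 5^4 / 5! = 32 * 625/120 = 500/3.

500/3


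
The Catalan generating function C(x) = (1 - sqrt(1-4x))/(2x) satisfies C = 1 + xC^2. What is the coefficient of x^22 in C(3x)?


Substituting x -> 3x scales the n-th coefficient by 3^n, so [x^22] C(3x) = 3^22 * C_22.
C_22 = C(2*22, 22)/(23) = 2104098963720/23 = 91482563640.
So 3^22 * 91482563640 = 31381059609 * 91482563640 = 2870819782770976016760.

2870819782770976016760


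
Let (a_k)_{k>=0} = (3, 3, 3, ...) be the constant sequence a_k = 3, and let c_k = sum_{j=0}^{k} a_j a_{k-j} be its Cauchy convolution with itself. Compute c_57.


Since a_j = 3 for all j >= 0, the convolution sum becomes
c_k = sum_{j=0}^{k} 3 * 3 = 9 * (k + 1).
Equivalently, the generating function of (a_k) is 3/(1 - x) and its square is 9/(1 - x)^2 = sum_{k>=0} 9(k + 1) x^k.
For k = 57: 9 * 58 = 522.

522


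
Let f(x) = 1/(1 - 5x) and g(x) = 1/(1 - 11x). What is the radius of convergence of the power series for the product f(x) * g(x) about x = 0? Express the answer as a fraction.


The radius of 1/(1 - 5x) is 1/5 (nearest singularity at x = 1/5), and the radius of 1/(1 - 11x) is 1/11.
The product f(x)*g(x) = 1/((1 - 5x)(1 - 11x)) has singularities at both 1/5 and 1/11, so its radius of convergence is the distance to the nearest one:
min(1/5, 1/11) = 1/11.

1/11


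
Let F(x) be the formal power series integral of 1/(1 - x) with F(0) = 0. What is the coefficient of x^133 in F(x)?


1/(1 - x) = sum_{k>=0} x^k. Integrating termwise and using F(0) = 0 gives
F(x) = sum_{k>=0} x^(k+1) / (k+1) = sum_{m>=1} x^m / m = -ln(1 - x).
So the coefficient of x^133 is 1/133 = 1/133.

1/133


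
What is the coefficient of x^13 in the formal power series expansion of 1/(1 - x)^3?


The expansion 1/(1 - x)^r = sum_{k>=0} C(k + r - 1, r - 1) x^k follows from the multiset / negative-binomial theorem (or from repeated differentiation of the geometric series).
For r = 3 and k = 13:
C(15, 2) = 1307674368000 / (2 * 6227020800) = 105.

105


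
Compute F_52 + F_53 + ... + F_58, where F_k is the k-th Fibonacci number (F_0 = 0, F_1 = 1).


Use the identity sum_{k=0}^{N} F_k = F_{N+2} - 1 (which follows from F_{k+2} - F_{k+1} = F_k). Then
sum_{k=52}^{58} F_k = (F_{60} - 1) - (F_{53} - 1) = F_{60} - F_{53}.
Computing: F_{60} = 1548008755920, F_{53} = 53316291173, so
Sum = 1548008755920 - 53316291173 = 1494692464747.

1494692464747


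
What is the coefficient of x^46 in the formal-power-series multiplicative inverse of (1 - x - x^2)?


Let the inverse be f(x) = sum_{k>=0} a_k x^k. From f(x) * (1 - x - x^2) = 1 and matching coefficients:
 x^0: a_0 = 1.
 x^1: a_1 - a_0 = 0, so a_1 = 1.
 x^k (k >= 2): a_k - a_{k-1} - a_{k-2} = 0, i.e. a_k = a_{k-1} + a_{k-2}.
This is the Fibonacci-type recurrence shifted so that a_0 = a_1 = 1.
Iterating: a_0=1, a_1=1, a_2=2, a_3=3, a_4=5, a_5=8, a_6=13, a_7=21, a_8=34, a_9=55, ...
a_46 = 2971215073.

2971215073


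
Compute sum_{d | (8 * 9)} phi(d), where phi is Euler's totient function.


First, 8 * 9 = 72. One classical identity is sum_{d | n} phi(d) = n (each k in [1, n] has a unique gcd with n, and among the k's with gcd(k, n) = n/d there are phi(d) of them). So the sum equals 72. We also verify directly:
Divisors of 72: 1, 2, 3, 4, 6, 8, 9, 12, 18, 24, 36, 72.
phi values: 1, 1, 2, 2, 2, 4, 6, 4, 6, 8, 12, 24.
Sum = 72.

72


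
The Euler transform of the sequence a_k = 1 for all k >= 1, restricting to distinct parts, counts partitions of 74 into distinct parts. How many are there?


Partitions of 74 into distinct parts can be computed via generating function.
Product (1+x)(1+x^2)(1+x^3)...
The coefficient of x^74 = 44046

44046


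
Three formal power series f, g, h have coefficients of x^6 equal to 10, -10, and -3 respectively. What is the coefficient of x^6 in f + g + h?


Series addition is componentwise:
10 + -10 + -3
= -3

-3


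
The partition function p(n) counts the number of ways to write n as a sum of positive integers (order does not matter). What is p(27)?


Using the generating function prod_{k>=1} 1/(1-x^k), we compute p(27).
By dynamic programming over parts 1 through 27:
p(27) = 3010

3010


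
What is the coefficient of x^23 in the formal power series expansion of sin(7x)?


The Maclaurin series is sin(t) = sum_{k>=0} (-1)^k t^(2k+1) / (2k+1)!, so substituting t = 7x, only odd powers of x are nonzero, with coefficient of x^(2k+1) equal to (-1)^k 7^(2k+1) / (2k+1)!.
Write 23 = 2*11 + 1, giving the coefficient (-1)^11 * 7^23 / 23! = -27368747340080916343/25852016738884976640000 = -79792266297612001/75370311192084480000.

-79792266297612001/75370311192084480000


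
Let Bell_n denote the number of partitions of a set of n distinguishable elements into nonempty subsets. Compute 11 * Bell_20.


Bell_20 can be computed from the Bell triangle or from Dobinski's identity Bell_n = (1/e) * sum_{k>=0} k^n / k!.
Computing Bell_20 = 51724158235372.
Then 11 * 51724158235372 = 568965740589092.

568965740589092


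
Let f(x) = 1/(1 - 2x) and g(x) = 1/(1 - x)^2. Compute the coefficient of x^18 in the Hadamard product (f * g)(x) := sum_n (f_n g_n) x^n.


f has coefficients f_k = 2^k. For g = 1/(1 - x)^2 the coefficient is g_k = C(k + 1, 1) = k + 1. The Hadamard coefficient is (f * g)_k = 2^k * (k + 1).
For k = 18: 2^18 * 19 = 262144 * 19 = 4980736.

4980736


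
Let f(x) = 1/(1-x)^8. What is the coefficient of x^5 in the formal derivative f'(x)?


Differentiate: d/dx [ 1/(1-x)^r ] = r / (1-x)^(r+1).
Here r = 8, so f'(x) = 8 / (1-x)^9.
The expansion of 1/(1-x)^(r+1) has coefficient of x^n equal to C(n+r, r).
So the coefficient of x^5 in f'(x) is
8 * C(13, 8) = 8 * 1287 = 10296

10296


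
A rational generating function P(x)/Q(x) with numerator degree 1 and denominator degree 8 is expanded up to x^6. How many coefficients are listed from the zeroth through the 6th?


Expanding up to x^6 gives the coefficients for x^0, x^1, ..., x^6.
That is 6 + 1 = 7 coefficients in total.

7


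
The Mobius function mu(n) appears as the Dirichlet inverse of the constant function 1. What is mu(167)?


167 = 167 (all distinct primes).
mu(167) = (-1)^1 = -1

-1


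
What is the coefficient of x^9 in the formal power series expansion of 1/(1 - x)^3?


The negative binomial / multiset identity is
1/(1 - x)^r = sum_{k>=0} C(k + r - 1, r - 1) x^k.
Here r = 3 and k = 9, so the coefficient is
C(9 + 2, 2) = C(11, 2)
= 55

55


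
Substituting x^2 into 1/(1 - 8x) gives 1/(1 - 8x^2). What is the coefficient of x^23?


Since 1/(1 - 8x^2) only has even powers of x,
the coefficient of x^23 (odd) is 0.

0


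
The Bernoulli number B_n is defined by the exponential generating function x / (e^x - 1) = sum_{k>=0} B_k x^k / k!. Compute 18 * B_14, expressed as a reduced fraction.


Bernoulli numbers can also be computed recursively via B_0 = 1 and sum_{j=0}^{m} C(m+1, j) B_j = 0 for m >= 1. Odd-index Bernoulli numbers vanish for k >= 3.
Computing B_14 = 7/6, so 18 * B_14 = 18 * 7/6 = 21.

21


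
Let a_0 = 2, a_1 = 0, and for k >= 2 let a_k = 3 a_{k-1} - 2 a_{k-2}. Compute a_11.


Iterating the recurrence forward:
a_0 = 2
a_1 = 0
a_2 = 3*0 - 2*2 = -4
a_3 = 3*-4 - 2*0 = -12
a_4 = 3*-12 - 2*-4 = -28
a_5 = 3*-28 - 2*-12 = -60
a_6 = 3*-60 - 2*-28 = -124
a_7 = 3*-124 - 2*-60 = -252
a_8 = 3*-252 - 2*-124 = -508
a_9 = 3*-508 - 2*-252 = -1020
a_10 = 3*-1020 - 2*-508 = -2044
a_11 = 3*-2044 - 2*-1020 = -4092
So a_11 = -4092.

-4092


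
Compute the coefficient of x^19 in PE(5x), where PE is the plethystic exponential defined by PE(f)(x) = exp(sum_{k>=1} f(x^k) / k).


With f(x) = 5x, the exponent is sum_{k>=1} 5 x^k / k = 5 * (-ln(1 - x)). Exponentiating:
PE(5x) = exp(-5 ln(1 - x)) = 1/(1 - x)^5.
By the negative binomial expansion, [x^n] 1/(1 - x)^5 = C(n + 4, 4).
For n = 19: C(23, 4) = 8855.

8855


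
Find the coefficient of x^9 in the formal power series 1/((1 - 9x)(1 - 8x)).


By partial fractions or Cauchy convolution:
The coefficient equals sum_{k=0}^{9} 9^k * 8^(9-k).
= 2413042577

2413042577


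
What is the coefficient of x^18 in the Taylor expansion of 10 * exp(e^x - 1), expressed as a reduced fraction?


exp(e^x - 1) = sum_{k>=0} Bell_k x^k / k!, where Bell_k is the k-th Bell number.
So the coefficient of x^18 is 10 * Bell_18 / 18!.
Computing: Bell_18 = 682076806159 and 18! = 6402373705728000, giving
10 * 682076806159/6402373705728000 = 97439543737/91462481510400.

97439543737/91462481510400


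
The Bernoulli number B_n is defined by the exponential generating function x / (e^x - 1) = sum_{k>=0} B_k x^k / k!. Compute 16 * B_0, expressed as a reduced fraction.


Bernoulli numbers can also be computed recursively via B_0 = 1 and sum_{j=0}^{m} C(m+1, j) B_j = 0 for m >= 1. Odd-index Bernoulli numbers vanish for k >= 3.
Computing B_0 = 1, so 16 * B_0 = 16 * 1 = 16.

16


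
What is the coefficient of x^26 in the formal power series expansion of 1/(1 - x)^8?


The negative binomial / multiset identity is
1/(1 - x)^r = sum_{k>=0} C(k + r - 1, r - 1) x^k.
Here r = 8 and k = 26, so the coefficient is
C(26 + 7, 7) = C(33, 7)
= 4272048

4272048


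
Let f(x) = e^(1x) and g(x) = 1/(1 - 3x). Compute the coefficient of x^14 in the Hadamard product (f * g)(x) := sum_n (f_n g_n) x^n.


Expanding: f_k = 1^k/k! (from e^(1x)) and g_k = 3^k (from 1/(1 - 3x)). So the Hadamard coefficient (f * g)_k = 1^k 3^k / k! = (3)^k / k!.
For k = 14: 3^14/14! = 4782969/87178291200 = 19683/358758400.

19683/358758400


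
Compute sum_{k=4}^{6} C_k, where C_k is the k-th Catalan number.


C_4 through C_6: 14, 42, 132
Sum = 14 + 42 + 132
= 188

188


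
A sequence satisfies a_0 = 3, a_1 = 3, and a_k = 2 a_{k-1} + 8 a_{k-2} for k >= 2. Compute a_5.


The characteristic equation is t^2 - 2 t - 8 = 0, with roots r_1 = 4 and r_2 = -2 (so c_1 = r_1 + r_2, c_2 = -r_1 r_2 as required).
One can use the closed form a_n = A r_1^n + B r_2^n, but direct iteration is more reliable:
a_0 = 3, a_1 = 3, a_2 = 30, a_3 = 84, a_4 = 408, a_5 = 1488.
So a_5 = 1488.

1488


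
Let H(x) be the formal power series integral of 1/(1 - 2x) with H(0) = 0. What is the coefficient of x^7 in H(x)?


1/(1 - 2x) = sum_{k>=0} 2^k x^k. Integrating termwise with H(0) = 0:
H(x) = sum_{k>=0} 2^k x^(k+1) / (k+1) = sum_{m>=1} 2^(m-1) x^m / m.
For m = 7: 2^6/7 = 64/7 = 64/7.

64/7


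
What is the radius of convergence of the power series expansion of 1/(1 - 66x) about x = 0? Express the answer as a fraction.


Expanding 1/(1 - 66x) = sum_{k>=0} 66^k x^k, the series converges when |66x| < 1, i.e., |x| < 1/66.
So the radius of convergence is 1/66 = 1/66.

1/66
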